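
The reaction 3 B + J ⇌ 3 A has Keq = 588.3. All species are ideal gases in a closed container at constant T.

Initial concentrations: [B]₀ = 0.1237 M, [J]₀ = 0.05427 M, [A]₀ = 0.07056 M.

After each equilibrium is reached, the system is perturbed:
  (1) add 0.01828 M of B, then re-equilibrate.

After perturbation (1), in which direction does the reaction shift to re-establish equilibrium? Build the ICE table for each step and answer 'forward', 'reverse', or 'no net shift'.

Direction: forward

Q₀ = 3.42 vs Keq = 588.3 ⇒ Q<K, forward
Step 1:
                  B         J         A
  I          0.1237   0.05427   0.07056
  C        -0.07017  -0.02339   0.07017
  E         0.05353   0.03088    0.1407
  solve Keq expr → x = 0.02339; check Q = 588.3
Then add 0.01828 M of B.
Step 2:
                  B         J         A
  I         0.07181   0.03088    0.1407
  C        -0.01137 -0.003791   0.01137
  E         0.06044   0.02709    0.1521
  solve Keq expr → x = 0.003791; check Q = 588.3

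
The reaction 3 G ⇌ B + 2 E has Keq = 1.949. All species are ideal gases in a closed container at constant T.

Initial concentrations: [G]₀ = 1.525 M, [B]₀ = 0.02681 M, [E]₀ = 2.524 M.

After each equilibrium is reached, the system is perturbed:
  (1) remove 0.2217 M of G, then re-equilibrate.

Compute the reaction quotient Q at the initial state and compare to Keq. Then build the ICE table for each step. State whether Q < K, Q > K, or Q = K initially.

Q₀ = 0.04816; Q < K (proceeds forward)

Q₀ = 0.04816 vs Keq = 1.949 ⇒ Q<K, forward
Step 1:
                   G          B          E
  init         1.525    0.02681      2.524
  Δ          -0.5555     0.1852     0.3704
  eq          0.9695      0.212      2.894
  solve Keq expr → x = 0.1852; check Q = 1.949
Then remove 0.2217 M of G.
Step 2:
                   G          B          E
  init        0.7478      0.212      2.894
  Δ           0.1315   -0.04382   -0.08765
  eq          0.8792     0.1682      2.807
  solve Keq expr → x = -0.04382; check Q = 1.949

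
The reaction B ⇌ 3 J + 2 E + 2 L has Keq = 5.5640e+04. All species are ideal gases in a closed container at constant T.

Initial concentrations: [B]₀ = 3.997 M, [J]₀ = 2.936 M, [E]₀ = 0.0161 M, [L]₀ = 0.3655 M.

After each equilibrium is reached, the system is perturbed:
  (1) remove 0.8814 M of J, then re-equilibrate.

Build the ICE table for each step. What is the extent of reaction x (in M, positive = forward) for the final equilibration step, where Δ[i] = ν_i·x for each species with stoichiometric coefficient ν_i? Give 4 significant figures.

Q₀ = 2.1926e-04 vs Keq = 5.5640e+04 ⇒ Q<K, forward
Step 1:
                  B         J         E         L
  init        3.997     2.936    0.0161    0.3655
  Δ          -1.807     5.421     3.614     3.614
  eq           2.19     8.357      3.63      3.98
  solve Keq expr → x = 1.807; check Q = 5.5640e+04
Then remove 0.8814 M of J.
Step 2:
                  B         J         E         L
  init         2.19     7.476      3.63      3.98
  Δ        -0.09019    0.2706    0.1804    0.1804
  eq            2.1     7.747     3.811      4.16
  solve Keq expr → x = 0.09019; check Q = 5.5640e+04

x = 0.09019 M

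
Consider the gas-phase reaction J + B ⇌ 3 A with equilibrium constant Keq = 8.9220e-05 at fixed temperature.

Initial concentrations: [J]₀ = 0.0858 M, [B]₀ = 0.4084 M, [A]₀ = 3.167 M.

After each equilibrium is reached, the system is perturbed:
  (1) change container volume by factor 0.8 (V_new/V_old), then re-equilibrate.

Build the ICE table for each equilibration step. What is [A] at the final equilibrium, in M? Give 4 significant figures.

Q₀ = 906.5 vs Keq = 8.9220e-05 ⇒ Q>K, reverse
Step 1:
                  J         B         A
  init       0.0858    0.4084     3.167
  Δ           1.038     1.038    -3.114
  eq          1.124     1.447   0.05254
  solve Keq expr → x = -1.038; check Q = 8.9220e-05
Then change container volume by factor 0.8 (V_new/V_old).
Step 2:
                  J         B         A
  init        1.405     1.808   0.06568
  Δ        0.001556  0.001556 -0.004668
  eq          1.406      1.81   0.06101
  solve Keq expr → x = -0.001556; check Q = 8.9220e-05

[A]_eq = 0.06101 M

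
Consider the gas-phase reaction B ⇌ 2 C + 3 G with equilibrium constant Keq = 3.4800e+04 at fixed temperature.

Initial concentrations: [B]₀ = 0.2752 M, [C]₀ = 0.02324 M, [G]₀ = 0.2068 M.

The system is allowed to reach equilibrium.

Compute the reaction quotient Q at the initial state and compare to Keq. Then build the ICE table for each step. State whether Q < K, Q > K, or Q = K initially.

Q₀ = 1.7357e-05 vs Keq = 3.4800e+04 ⇒ Q<K, forward
Step 1:
                   B          C          G
  Initial     0.2752    0.02324     0.2068
  Change     -0.2752     0.5504     0.8256
  Equil   1.0403e-05     0.5736      1.032
  solve Keq expr → x = 0.2752; check Q = 3.4800e+04

Q₀ = 1.7357e-05; Q < K (proceeds forward)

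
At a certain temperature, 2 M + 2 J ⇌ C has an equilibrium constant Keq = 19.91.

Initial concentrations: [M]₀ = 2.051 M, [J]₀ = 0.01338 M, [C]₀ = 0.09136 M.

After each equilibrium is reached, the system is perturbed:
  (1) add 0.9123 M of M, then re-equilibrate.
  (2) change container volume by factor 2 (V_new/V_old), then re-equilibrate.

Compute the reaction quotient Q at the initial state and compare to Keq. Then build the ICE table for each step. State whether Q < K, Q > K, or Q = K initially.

Q₀ = 121.3 vs Keq = 19.91 ⇒ Q>K, reverse
Step 1:
                  M         J         C
  init        2.051   0.01338   0.09136
  Δ         0.01773   0.01773 -0.008867
  eq          2.069   0.03111   0.08249
  solve Keq expr → x = -0.008867; check Q = 19.91
Then add 0.9123 M of M.
Step 2:
                  M         J         C
  init        2.981   0.03111   0.08249
  Δ       -0.008882 -0.008882  0.004441
  eq          2.972   0.02223   0.08693
  solve Keq expr → x = 0.004441; check Q = 19.91
Then change container volume by factor 2 (V_new/V_old).
Step 3:
                  M         J         C
  init        1.486   0.01112   0.04347
  Δ         0.01681   0.01681 -0.008404
  eq          1.503   0.02792   0.03506
  solve Keq expr → x = -0.008404; check Q = 19.91

Q₀ = 121.3; Q > K (proceeds reverse)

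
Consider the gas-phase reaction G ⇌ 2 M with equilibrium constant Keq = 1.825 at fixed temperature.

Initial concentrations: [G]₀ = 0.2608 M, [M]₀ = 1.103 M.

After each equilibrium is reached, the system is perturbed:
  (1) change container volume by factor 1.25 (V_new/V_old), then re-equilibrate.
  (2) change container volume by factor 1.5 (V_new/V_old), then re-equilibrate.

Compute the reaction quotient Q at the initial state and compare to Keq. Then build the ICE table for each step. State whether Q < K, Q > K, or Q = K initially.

Q₀ = 4.665 vs Keq = 1.825 ⇒ Q>K, reverse
Step 1:
                   G          M
  init        0.2608      1.103
  Δ           0.1295     -0.259
  eq          0.3903      0.844
  solve Keq expr → x = -0.1295; check Q = 1.825
Then change container volume by factor 1.25 (V_new/V_old).
Step 2:
                   G          M
  init        0.3122     0.6752
  Δ         -0.02465    0.04929
  eq          0.2876     0.7245
  solve Keq expr → x = 0.02465; check Q = 1.825
Then change container volume by factor 1.5 (V_new/V_old).
Step 3:
                   G          M
  init        0.1917      0.483
  Δ         -0.03008    0.06016
  eq          0.1617     0.5432
  solve Keq expr → x = 0.03008; check Q = 1.825

Q₀ = 4.665; Q > K (proceeds reverse)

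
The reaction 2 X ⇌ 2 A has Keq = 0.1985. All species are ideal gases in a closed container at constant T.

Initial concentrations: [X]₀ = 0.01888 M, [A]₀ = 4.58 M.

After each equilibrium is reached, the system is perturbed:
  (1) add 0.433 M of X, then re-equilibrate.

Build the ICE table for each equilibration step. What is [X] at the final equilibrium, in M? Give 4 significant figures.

Q₀ = 5.8847e+04 vs Keq = 0.1985 ⇒ Q>K, reverse
Step 1:
                  X         A
  init      0.01888      4.58
  Δ           3.163    -3.163
  eq          3.181     1.417
  solve Keq expr → x = -1.581; check Q = 0.1985
Then add 0.433 M of X.
Step 2:
                  X         A
  init        3.614     1.417
  Δ         -0.1335    0.1335
  eq          3.481     1.551
  solve Keq expr → x = 0.06673; check Q = 0.1985

[X]_eq = 3.481 M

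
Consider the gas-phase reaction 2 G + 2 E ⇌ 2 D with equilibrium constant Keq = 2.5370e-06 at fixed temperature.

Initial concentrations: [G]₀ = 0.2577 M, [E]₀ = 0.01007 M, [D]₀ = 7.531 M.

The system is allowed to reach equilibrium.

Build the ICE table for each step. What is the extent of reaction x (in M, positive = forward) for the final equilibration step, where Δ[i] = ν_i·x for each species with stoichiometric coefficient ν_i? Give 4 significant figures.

Q₀ = 8.4220e+06 vs Keq = 2.5370e-06 ⇒ Q>K, reverse
Step 1:
                   G          E          D
  I           0.2577    0.01007      7.531
  C             7.44       7.44      -7.44
  E            7.697       7.45    0.09134
  solve Keq expr → x = -3.72; check Q = 2.5370e-06

x = -3.72 M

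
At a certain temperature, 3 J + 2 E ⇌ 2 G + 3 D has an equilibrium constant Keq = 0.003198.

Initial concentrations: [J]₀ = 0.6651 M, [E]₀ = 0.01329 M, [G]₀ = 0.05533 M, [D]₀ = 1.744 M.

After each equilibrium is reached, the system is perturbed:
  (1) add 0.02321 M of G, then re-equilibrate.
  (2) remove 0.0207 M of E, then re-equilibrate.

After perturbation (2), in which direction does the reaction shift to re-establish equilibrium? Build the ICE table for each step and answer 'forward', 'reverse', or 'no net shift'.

Direction: reverse

Q₀ = 312.5 vs Keq = 0.003198 ⇒ Q>K, reverse
Step 1:
                    J           E           G           D
  I            0.6651     0.01329     0.05533       1.744
  C           0.08127     0.05418    -0.05418    -0.08127
  E            0.7464     0.06747    0.001148       1.663
  solve Keq expr → x = -0.02709; check Q = 0.003198
Then add 0.02321 M of G.
Step 2:
                    J           E           G           D
  I            0.7464     0.06747     0.02436       1.663
  C             0.034     0.02267    -0.02267      -0.034
  E            0.7804     0.09014    0.001691       1.629
  solve Keq expr → x = -0.01133; check Q = 0.003198
Then remove 0.0207 M of E.
Step 3:
                    J           E           G           D
  I            0.7804     0.06944    0.001691       1.629
  C        5.6851e-04  3.7901e-04 -3.7901e-04 -5.6851e-04
  E            0.7809     0.06982    0.001312       1.628
  solve Keq expr → x = -1.8950e-04; check Q = 0.003198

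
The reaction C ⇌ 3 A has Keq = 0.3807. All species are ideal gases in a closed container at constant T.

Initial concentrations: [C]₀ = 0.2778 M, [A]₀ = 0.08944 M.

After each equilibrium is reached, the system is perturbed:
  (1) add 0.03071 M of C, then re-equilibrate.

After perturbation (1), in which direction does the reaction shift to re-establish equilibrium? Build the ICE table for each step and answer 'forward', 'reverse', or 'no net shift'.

Direction: forward

Q₀ = 0.002576 vs Keq = 0.3807 ⇒ Q<K, forward
Step 1:
                    C           A
  I            0.2778     0.08944
  C           -0.1048      0.3144
  E             0.173      0.4038
  solve Keq expr → x = 0.1048; check Q = 0.3807
Then add 0.03071 M of C.
Step 2:
                    C           A
  I            0.2037      0.4038
  C         -0.006102     0.01831
  E            0.1976      0.4221
  solve Keq expr → x = 0.006102; check Q = 0.3807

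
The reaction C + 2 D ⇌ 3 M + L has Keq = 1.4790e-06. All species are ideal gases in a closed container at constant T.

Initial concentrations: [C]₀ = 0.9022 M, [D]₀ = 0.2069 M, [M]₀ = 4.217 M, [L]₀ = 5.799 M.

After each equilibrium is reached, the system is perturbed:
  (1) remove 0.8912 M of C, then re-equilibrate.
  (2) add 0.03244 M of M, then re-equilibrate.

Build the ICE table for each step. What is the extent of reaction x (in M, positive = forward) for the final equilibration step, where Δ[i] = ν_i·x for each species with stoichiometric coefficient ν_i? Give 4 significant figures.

x = -0.01077 M

Q₀ = 1.1260e+04 vs Keq = 1.4790e-06 ⇒ Q>K, reverse
Step 1:
                   C          D          M          L
  Initial     0.9022     0.2069      4.217      5.799
  Change       1.399      2.799     -4.198     -1.399
  Equil        2.301      3.005    0.01912        4.4
  solve Keq expr → x = -1.399; check Q = 1.4790e-06
Then remove 0.8912 M of C.
Step 2:
                   C          D          M          L
  Initial       1.41      3.005    0.01912        4.4
  Change  9.5601e-04   0.001912  -0.002868 -9.5601e-04
  Equil        1.411      3.007    0.01625      4.399
  solve Keq expr → x = -9.5601e-04; check Q = 1.4790e-06
Then add 0.03244 M of M.
Step 3:
                   C          D          M          L
  Initial      1.411      3.007    0.04869      4.399
  Change     0.01077    0.02154   -0.03231   -0.01077
  Equil        1.422      3.029    0.01638      4.388
  solve Keq expr → x = -0.01077; check Q = 1.4790e-06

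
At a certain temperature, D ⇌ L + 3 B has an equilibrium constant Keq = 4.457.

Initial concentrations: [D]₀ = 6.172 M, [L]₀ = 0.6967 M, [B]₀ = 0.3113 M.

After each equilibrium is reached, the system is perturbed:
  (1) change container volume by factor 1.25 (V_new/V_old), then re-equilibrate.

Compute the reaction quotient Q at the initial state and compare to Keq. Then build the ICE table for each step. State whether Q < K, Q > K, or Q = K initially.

Q₀ = 0.003405 vs Keq = 4.457 ⇒ Q<K, forward
Step 1:
                  D         L         B
  init        6.172    0.6967    0.3113
  Δ         -0.7487    0.7487     2.246
  eq          5.423     1.445     2.557
  solve Keq expr → x = 0.7487; check Q = 4.457
Then change container volume by factor 1.25 (V_new/V_old).
Step 2:
                  D         L         B
  init        4.339     1.156     2.046
  Δ         -0.1319    0.1319    0.3957
  eq          4.207     1.288     2.442
  solve Keq expr → x = 0.1319; check Q = 4.457

Q₀ = 0.003405; Q < K (proceeds forward)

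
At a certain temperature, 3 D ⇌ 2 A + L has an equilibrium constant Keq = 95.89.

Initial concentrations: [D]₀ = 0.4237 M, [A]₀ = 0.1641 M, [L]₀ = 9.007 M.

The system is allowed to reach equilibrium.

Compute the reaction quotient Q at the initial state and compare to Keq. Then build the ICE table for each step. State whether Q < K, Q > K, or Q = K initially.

Q₀ = 3.189 vs Keq = 95.89 ⇒ Q<K, forward
Step 1:
                    D           A           L
  init         0.4237      0.1641       9.007
  Δ           -0.2158      0.1439     0.07195
  eq           0.2079       0.308       9.079
  solve Keq expr → x = 0.07195; check Q = 95.89

Q₀ = 3.189; Q < K (proceeds forward)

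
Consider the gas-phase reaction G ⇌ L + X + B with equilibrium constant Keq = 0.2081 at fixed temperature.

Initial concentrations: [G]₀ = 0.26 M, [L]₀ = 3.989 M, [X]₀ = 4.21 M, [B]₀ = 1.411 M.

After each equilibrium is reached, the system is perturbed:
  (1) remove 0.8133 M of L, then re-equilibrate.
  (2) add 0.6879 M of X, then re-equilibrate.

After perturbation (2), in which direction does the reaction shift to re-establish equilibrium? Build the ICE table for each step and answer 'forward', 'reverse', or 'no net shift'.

Direction: reverse

Q₀ = 91.14 vs Keq = 0.2081 ⇒ Q>K, reverse
Step 1:
                    G           L           X           B
  init           0.26       3.989        4.21       1.411
  Δ             1.366      -1.366      -1.366      -1.366
  eq            1.626       2.623       2.844     0.04534
  solve Keq expr → x = -1.366; check Q = 0.2081
Then remove 0.8133 M of L.
Step 2:
                    G           L           X           B
  init          1.626        1.81       2.844     0.04534
  Δ          -0.01855     0.01855     0.01855     0.01855
  eq            1.607       1.829       2.863     0.06389
  solve Keq expr → x = 0.01855; check Q = 0.2081
Then add 0.6879 M of X.
Step 3:
                    G           L           X           B
  init          1.607       1.829       3.551     0.06389
  Δ           0.01151    -0.01151    -0.01151    -0.01151
  eq            1.619       1.817       3.539     0.05238
  solve Keq expr → x = -0.01151; check Q = 0.2081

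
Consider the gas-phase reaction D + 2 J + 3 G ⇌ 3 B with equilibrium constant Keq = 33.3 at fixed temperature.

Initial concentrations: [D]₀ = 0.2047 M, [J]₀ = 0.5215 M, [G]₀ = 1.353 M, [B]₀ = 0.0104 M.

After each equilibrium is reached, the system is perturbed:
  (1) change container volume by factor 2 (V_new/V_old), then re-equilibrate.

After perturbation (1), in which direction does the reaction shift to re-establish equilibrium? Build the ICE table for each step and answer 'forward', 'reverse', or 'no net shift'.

Q₀ = 8.1579e-06 vs Keq = 33.3 ⇒ Q<K, forward
Step 1:
                    D           J           G           B
  Initial      0.2047      0.5215       1.353      0.0104
  Change      -0.1439     -0.2878     -0.4317      0.4317
  Equil       0.06079      0.2337      0.9213      0.4421
  solve Keq expr → x = 0.1439; check Q = 33.3
Then change container volume by factor 2 (V_new/V_old).
Step 2:
                    D           J           G           B
  Initial     0.03039      0.1168      0.4606      0.2211
  Change      0.01719     0.03438     0.05157    -0.05157
  Equil       0.04759      0.1512      0.5122      0.1695
  solve Keq expr → x = -0.01719; check Q = 33.3

Direction: reverse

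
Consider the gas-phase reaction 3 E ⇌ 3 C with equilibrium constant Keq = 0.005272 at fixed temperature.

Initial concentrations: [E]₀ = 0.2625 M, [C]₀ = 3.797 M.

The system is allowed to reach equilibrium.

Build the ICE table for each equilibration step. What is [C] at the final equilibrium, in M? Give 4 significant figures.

Q₀ = 3026 vs Keq = 0.005272 ⇒ Q>K, reverse
Step 1:
                  E         C
  Initial    0.2625     3.797
  Change      3.195    -3.195
  Equil       3.458    0.6018
  solve Keq expr → x = -1.065; check Q = 0.005272

[C]_eq = 0.6018 M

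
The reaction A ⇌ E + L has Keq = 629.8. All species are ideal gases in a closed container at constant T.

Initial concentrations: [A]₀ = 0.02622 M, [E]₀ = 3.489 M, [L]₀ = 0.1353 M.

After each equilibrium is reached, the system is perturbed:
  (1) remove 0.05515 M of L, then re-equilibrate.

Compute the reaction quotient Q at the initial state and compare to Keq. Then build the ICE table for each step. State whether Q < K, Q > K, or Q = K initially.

Q₀ = 18 vs Keq = 629.8 ⇒ Q<K, forward
Step 1:
                    A           E           L
  I           0.02622       3.489      0.1353
  C          -0.02532     0.02532     0.02532
  E        8.9629e-04       3.514      0.1606
  solve Keq expr → x = 0.02532; check Q = 629.8
Then remove 0.05515 M of L.
Step 2:
                    A           E           L
  I        8.9629e-04       3.514      0.1055
  C       -3.0598e-04  3.0598e-04  3.0598e-04
  E        5.9031e-04       3.515      0.1058
  solve Keq expr → x = 3.0598e-04; check Q = 629.8

Q₀ = 18; Q < K (proceeds forward)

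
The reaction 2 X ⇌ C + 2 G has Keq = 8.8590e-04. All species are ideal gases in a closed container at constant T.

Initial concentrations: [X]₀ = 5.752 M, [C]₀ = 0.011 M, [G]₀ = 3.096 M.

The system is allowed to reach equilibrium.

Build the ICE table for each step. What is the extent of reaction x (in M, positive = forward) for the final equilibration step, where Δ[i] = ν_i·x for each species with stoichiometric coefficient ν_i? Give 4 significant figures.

Q₀ = 0.003187 vs Keq = 8.8590e-04 ⇒ Q>K, reverse
Step 1:
                   X          C          G
  Initial      5.752      0.011      3.096
  Change     0.01579  -0.007894   -0.01579
  Equil        5.768   0.003106       3.08
  solve Keq expr → x = -0.007894; check Q = 8.8590e-04

x = -0.007894 M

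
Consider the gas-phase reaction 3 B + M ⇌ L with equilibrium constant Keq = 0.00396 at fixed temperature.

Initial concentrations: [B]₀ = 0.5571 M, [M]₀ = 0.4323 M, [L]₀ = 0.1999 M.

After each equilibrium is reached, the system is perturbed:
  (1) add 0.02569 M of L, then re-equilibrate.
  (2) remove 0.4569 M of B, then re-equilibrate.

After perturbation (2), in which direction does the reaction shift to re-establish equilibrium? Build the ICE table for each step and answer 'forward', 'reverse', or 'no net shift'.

Direction: reverse

Q₀ = 2.674 vs Keq = 0.00396 ⇒ Q>K, reverse
Step 1:
                    B           M           L
  init         0.5571      0.4323      0.1999
  Δ            0.5885      0.1962     -0.1962
  eq            1.146      0.6285    0.003741
  solve Keq expr → x = -0.1962; check Q = 0.00396
Then add 0.02569 M of L.
Step 2:
                    B           M           L
  init          1.146      0.6285     0.02943
  Δ           0.07421     0.02474    -0.02474
  eq             1.22      0.6532    0.004695
  solve Keq expr → x = -0.02474; check Q = 0.00396
Then remove 0.4569 M of B.
Step 3:
                    B           M           L
  init         0.7629      0.6532    0.004695
  Δ           0.01048    0.003492   -0.003492
  eq           0.7734      0.6567    0.001203
  solve Keq expr → x = -0.003492; check Q = 0.00396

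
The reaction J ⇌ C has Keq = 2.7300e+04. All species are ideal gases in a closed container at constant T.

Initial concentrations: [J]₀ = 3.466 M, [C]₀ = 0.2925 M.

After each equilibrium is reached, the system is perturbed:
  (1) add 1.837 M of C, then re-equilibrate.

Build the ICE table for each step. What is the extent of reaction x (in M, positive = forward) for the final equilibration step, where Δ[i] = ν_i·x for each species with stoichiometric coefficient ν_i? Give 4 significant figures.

x = -6.7287e-05 M

Q₀ = 0.08439 vs Keq = 2.7300e+04 ⇒ Q<K, forward
Step 1:
                  J         C
  I           3.466    0.2925
  C          -3.466     3.466
  E       1.3767e-04     3.758
  solve Keq expr → x = 3.466; check Q = 2.7300e+04
Then add 1.837 M of C.
Step 2:
                  J         C
  I       1.3767e-04     5.595
  C       6.7287e-05 -6.7287e-05
  E       2.0496e-04     5.595
  solve Keq expr → x = -6.7287e-05; check Q = 2.7300e+04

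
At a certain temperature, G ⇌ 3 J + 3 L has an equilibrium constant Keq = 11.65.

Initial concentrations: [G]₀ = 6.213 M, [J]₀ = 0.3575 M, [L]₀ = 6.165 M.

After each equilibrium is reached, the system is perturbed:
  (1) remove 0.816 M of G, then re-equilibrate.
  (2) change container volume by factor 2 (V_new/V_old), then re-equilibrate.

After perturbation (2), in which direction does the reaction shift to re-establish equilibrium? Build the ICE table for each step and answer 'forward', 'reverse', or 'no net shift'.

Q₀ = 1.723 vs Keq = 11.65 ⇒ Q<K, forward
Step 1:
                    G           J           L
  init          6.213      0.3575       6.165
  Δ          -0.09509      0.2853      0.2853
  eq            6.118      0.6428        6.45
  solve Keq expr → x = 0.09509; check Q = 11.65
Then remove 0.816 M of G.
Step 2:
                    G           J           L
  init          5.302      0.6428        6.45
  Δ          0.009008    -0.02703    -0.02703
  eq            5.311      0.6158       6.423
  solve Keq expr → x = -0.009008; check Q = 11.65
Then change container volume by factor 2 (V_new/V_old).
Step 3:
                    G           J           L
  init          2.655      0.3079       3.212
  Δ           -0.1719      0.5157      0.5157
  eq            2.484      0.8236       3.727
  solve Keq expr → x = 0.1719; check Q = 11.65

Direction: forward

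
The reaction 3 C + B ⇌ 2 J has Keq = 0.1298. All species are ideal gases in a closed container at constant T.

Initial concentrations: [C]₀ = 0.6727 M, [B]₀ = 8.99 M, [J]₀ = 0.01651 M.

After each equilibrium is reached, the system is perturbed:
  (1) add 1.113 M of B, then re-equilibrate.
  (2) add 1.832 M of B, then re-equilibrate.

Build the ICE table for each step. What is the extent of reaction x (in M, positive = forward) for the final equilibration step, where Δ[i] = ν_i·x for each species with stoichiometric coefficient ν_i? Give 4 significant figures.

x = 0.003888 M

Q₀ = 9.9602e-05 vs Keq = 0.1298 ⇒ Q<K, forward
Step 1:
                    C           B           J
  I            0.6727        8.99     0.01651
  C            -0.317     -0.1057      0.2113
  E            0.3557       8.884      0.2278
  solve Keq expr → x = 0.1057; check Q = 0.1298
Then add 1.113 M of B.
Step 2:
                    C           B           J
  I            0.3557       9.997      0.2278
  C         -0.008226   -0.002742    0.005484
  E            0.3475       9.995      0.2333
  solve Keq expr → x = 0.002742; check Q = 0.1298
Then add 1.832 M of B.
Step 3:
                    C           B           J
  I            0.3475       11.83      0.2333
  C          -0.01166   -0.003888    0.007775
  E            0.3358       11.82      0.2411
  solve Keq expr → x = 0.003888; check Q = 0.1298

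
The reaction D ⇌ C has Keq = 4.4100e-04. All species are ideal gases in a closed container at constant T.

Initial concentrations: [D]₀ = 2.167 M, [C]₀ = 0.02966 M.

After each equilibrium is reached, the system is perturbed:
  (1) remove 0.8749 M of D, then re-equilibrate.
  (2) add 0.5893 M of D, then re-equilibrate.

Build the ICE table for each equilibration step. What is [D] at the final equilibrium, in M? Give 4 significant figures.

Q₀ = 0.01369 vs Keq = 4.4100e-04 ⇒ Q>K, reverse
Step 1:
                    D           C
  init          2.167     0.02966
  Δ           0.02869    -0.02869
  eq            2.196  9.6830e-04
  solve Keq expr → x = -0.02869; check Q = 4.4100e-04
Then remove 0.8749 M of D.
Step 2:
                    D           C
  init          1.321  9.6830e-04
  Δ        3.8566e-04 -3.8566e-04
  eq            1.321  5.8264e-04
  solve Keq expr → x = -3.8566e-04; check Q = 4.4100e-04
Then add 0.5893 M of D.
Step 3:
                    D           C
  init           1.91  5.8264e-04
  Δ       -2.5977e-04  2.5977e-04
  eq             1.91  8.4241e-04
  solve Keq expr → x = 2.5977e-04; check Q = 4.4100e-04

[D]_eq = 1.91 M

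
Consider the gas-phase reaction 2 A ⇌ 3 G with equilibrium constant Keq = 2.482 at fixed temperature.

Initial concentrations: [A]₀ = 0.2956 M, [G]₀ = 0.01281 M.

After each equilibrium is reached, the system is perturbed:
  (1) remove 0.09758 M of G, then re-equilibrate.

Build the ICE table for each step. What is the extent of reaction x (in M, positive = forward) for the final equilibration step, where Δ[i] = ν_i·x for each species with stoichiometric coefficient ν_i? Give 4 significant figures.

x = 0.01388 M

Q₀ = 2.4057e-05 vs Keq = 2.482 ⇒ Q<K, forward
Step 1:
                    A           G
  I            0.2956     0.01281
  C           -0.1914      0.2871
  E            0.1042      0.2999
  solve Keq expr → x = 0.09569; check Q = 2.482
Then remove 0.09758 M of G.
Step 2:
                    A           G
  I            0.1042      0.2023
  C          -0.02776     0.04164
  E           0.07647      0.2439
  solve Keq expr → x = 0.01388; check Q = 2.482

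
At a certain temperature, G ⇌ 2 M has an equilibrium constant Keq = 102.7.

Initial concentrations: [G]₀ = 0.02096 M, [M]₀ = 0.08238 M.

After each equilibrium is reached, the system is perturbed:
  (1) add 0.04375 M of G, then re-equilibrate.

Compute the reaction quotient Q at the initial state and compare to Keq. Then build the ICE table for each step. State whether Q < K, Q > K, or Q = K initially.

Q₀ = 0.3238; Q < K (proceeds forward)

Q₀ = 0.3238 vs Keq = 102.7 ⇒ Q<K, forward
Step 1:
                    G           M
  I           0.02096     0.08238
  C          -0.02081     0.04162
  E        1.4972e-04       0.124
  solve Keq expr → x = 0.02081; check Q = 102.7
Then add 0.04375 M of G.
Step 2:
                    G           M
  I            0.0439       0.124
  C          -0.04347     0.08693
  E        4.3323e-04      0.2109
  solve Keq expr → x = 0.04347; check Q = 102.7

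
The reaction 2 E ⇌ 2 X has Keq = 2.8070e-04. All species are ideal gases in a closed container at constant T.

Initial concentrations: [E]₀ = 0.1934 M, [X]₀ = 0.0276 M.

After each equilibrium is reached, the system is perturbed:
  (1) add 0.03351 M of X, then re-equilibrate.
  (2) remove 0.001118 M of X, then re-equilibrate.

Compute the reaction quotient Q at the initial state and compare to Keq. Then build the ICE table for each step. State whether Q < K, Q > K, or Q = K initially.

Q₀ = 0.02037 vs Keq = 2.8070e-04 ⇒ Q>K, reverse
Step 1:
                    E           X
  Initial      0.1934      0.0276
  Change      0.02396    -0.02396
  Equil        0.2174    0.003642
  solve Keq expr → x = -0.01198; check Q = 2.8070e-04
Then add 0.03351 M of X.
Step 2:
                    E           X
  Initial      0.2174     0.03715
  Change      0.03296    -0.03296
  Equil        0.2503    0.004194
  solve Keq expr → x = -0.01648; check Q = 2.8070e-04
Then remove 0.001118 M of X.
Step 3:
                    E           X
  Initial      0.2503    0.003076
  Change      -0.0011      0.0011
  Equil        0.2492    0.004175
  solve Keq expr → x = 5.4979e-04; check Q = 2.8070e-04

Q₀ = 0.02037; Q > K (proceeds reverse)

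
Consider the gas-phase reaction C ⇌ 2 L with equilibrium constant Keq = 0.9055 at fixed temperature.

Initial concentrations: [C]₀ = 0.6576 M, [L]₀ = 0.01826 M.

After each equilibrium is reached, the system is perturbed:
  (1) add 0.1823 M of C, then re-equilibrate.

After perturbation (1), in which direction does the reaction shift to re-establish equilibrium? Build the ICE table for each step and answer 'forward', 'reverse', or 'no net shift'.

Direction: forward

Q₀ = 5.0704e-04 vs Keq = 0.9055 ⇒ Q<K, forward
Step 1:
                  C         L
  I          0.6576   0.01826
  C         -0.2823    0.5647
  E          0.3753    0.5829
  solve Keq expr → x = 0.2823; check Q = 0.9055
Then add 0.1823 M of C.
Step 2:
                  C         L
  I          0.5576    0.5829
  C        -0.04813   0.09626
  E          0.5094    0.6792
  solve Keq expr → x = 0.04813; check Q = 0.9055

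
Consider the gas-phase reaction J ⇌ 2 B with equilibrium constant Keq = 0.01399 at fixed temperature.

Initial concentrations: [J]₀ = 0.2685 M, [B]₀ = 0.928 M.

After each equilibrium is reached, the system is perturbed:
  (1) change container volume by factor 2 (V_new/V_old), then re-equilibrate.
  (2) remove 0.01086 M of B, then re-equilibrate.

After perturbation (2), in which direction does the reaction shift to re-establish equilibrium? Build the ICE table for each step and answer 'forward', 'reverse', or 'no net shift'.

Q₀ = 3.207 vs Keq = 0.01399 ⇒ Q>K, reverse
Step 1:
                  J         B
  init       0.2685     0.928
  Δ          0.4151   -0.8302
  eq         0.6836   0.09779
  solve Keq expr → x = -0.4151; check Q = 0.01399
Then change container volume by factor 2 (V_new/V_old).
Step 2:
                  J         B
  init       0.3418    0.0489
  Δ       -0.009636   0.01927
  eq         0.3322   0.06817
  solve Keq expr → x = 0.009636; check Q = 0.01399
Then remove 0.01086 M of B.
Step 3:
                  J         B
  init       0.3322   0.05731
  Δ       -0.005164   0.01033
  eq          0.327   0.06764
  solve Keq expr → x = 0.005164; check Q = 0.01399

Direction: forward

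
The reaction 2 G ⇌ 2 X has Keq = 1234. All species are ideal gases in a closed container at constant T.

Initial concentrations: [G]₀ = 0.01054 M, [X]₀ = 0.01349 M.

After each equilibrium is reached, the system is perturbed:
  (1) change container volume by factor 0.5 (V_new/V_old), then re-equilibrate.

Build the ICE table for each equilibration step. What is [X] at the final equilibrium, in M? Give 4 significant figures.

[X]_eq = 0.04673 M

Q₀ = 1.638 vs Keq = 1234 ⇒ Q<K, forward
Step 1:
                   G          X
  I          0.01054    0.01349
  C        -0.009875   0.009875
  E       6.6513e-04    0.02336
  solve Keq expr → x = 0.004937; check Q = 1234
Then change container volume by factor 0.5 (V_new/V_old).
Step 2:
                   G          X
  I          0.00133    0.04673
  C                0          0
  E          0.00133    0.04673
  solve Keq expr → x = 0; check Q = 1234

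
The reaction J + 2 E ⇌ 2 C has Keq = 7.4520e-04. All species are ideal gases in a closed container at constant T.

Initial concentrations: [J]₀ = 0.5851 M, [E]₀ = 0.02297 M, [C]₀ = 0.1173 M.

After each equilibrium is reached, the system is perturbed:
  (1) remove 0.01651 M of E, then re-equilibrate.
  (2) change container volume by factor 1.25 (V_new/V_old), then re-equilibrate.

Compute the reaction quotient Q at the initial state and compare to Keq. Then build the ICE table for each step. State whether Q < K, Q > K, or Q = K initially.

Q₀ = 44.57 vs Keq = 7.4520e-04 ⇒ Q>K, reverse
Step 1:
                   J          E          C
  I           0.5851    0.02297     0.1173
  C          0.05715     0.1143    -0.1143
  E           0.6422     0.1373   0.003003
  solve Keq expr → x = -0.05715; check Q = 7.4520e-04
Then remove 0.01651 M of E.
Step 2:
                   J          E          C
  I           0.6422     0.1208   0.003003
  C       1.7655e-04 3.5310e-04 -3.5310e-04
  E           0.6424     0.1211    0.00265
  solve Keq expr → x = -1.7655e-04; check Q = 7.4520e-04
Then change container volume by factor 1.25 (V_new/V_old).
Step 3:
                   J          E          C
  I           0.5139    0.09689    0.00212
  C       1.0966e-04 2.1931e-04 -2.1931e-04
  E            0.514    0.09711   0.001901
  solve Keq expr → x = -1.0966e-04; check Q = 7.4520e-04

Q₀ = 44.57; Q > K (proceeds reverse)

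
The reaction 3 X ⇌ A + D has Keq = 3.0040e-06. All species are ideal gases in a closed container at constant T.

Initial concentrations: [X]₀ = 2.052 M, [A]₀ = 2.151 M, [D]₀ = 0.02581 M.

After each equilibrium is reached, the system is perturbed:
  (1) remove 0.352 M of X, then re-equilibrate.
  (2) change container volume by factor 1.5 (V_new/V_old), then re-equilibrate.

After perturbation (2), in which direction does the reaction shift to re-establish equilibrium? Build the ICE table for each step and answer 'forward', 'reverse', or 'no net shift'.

Direction: reverse

Q₀ = 0.006425 vs Keq = 3.0040e-06 ⇒ Q>K, reverse
Step 1:
                   X          A          D
  I            2.052      2.151    0.02581
  C          0.07739    -0.0258    -0.0258
  E            2.129      2.125 1.3648e-05
  solve Keq expr → x = -0.0258; check Q = 3.0040e-06
Then remove 0.352 M of X.
Step 2:
                   X          A          D
  I            1.777      2.125 1.3648e-05
  C       1.7132e-05 -5.7108e-06 -5.7108e-06
  E            1.777      2.125 7.9371e-06
  solve Keq expr → x = -5.7108e-06; check Q = 3.0040e-06
Then change container volume by factor 1.5 (V_new/V_old).
Step 3:
                   X          A          D
  I            1.185      1.417 5.2914e-06
  C       5.2912e-06 -1.7637e-06 -1.7637e-06
  E            1.185      1.417 3.5276e-06
  solve Keq expr → x = -1.7637e-06; check Q = 3.0040e-06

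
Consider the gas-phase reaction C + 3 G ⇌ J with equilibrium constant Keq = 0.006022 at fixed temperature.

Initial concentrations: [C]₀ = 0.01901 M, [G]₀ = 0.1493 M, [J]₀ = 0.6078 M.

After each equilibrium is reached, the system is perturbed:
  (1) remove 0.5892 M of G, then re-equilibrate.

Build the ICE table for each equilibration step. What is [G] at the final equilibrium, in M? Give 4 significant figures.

[G]_eq = 1.356 M

Q₀ = 9607 vs Keq = 0.006022 ⇒ Q>K, reverse
Step 1:
                   C          G          J
  init       0.01901     0.1493     0.6078
  Δ            0.583      1.749     -0.583
  eq           0.602      1.898     0.0248
  solve Keq expr → x = -0.583; check Q = 0.006022
Then remove 0.5892 M of G.
Step 2:
                   C          G          J
  init         0.602      1.309     0.0248
  Δ          0.01553     0.0466   -0.01553
  eq          0.6175      1.356   0.009266
  solve Keq expr → x = -0.01553; check Q = 0.006022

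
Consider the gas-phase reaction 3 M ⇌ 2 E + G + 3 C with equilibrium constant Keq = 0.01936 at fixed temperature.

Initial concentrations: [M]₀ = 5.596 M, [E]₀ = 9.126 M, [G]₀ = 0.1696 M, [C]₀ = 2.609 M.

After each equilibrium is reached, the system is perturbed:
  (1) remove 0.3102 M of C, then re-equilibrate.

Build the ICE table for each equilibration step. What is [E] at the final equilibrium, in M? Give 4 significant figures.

[E]_eq = 8.805 M

Q₀ = 1.431 vs Keq = 0.01936 ⇒ Q>K, reverse
Step 1:
                  M         E         G         C
  Initial     5.596     9.126    0.1696     2.609
  Change      0.491   -0.3273   -0.1637    -0.491
  Equil       6.087     8.799  0.005936     2.118
  solve Keq expr → x = -0.1637; check Q = 0.01936
Then remove 0.3102 M of C.
Step 2:
                  M         E         G         C
  Initial     6.087     8.799  0.005936     1.808
  Change   -0.01017  0.006779  0.003389   0.01017
  Equil       6.077     8.805  0.009325     1.818
  solve Keq expr → x = 0.003389; check Q = 0.01936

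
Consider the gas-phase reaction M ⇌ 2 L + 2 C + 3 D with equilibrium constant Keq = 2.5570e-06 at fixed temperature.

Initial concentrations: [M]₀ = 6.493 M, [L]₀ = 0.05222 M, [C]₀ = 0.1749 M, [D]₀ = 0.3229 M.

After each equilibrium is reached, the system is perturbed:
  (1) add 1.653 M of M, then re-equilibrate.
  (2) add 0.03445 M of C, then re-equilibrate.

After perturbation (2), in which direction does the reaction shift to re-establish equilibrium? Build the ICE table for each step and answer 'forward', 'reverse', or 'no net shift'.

Q₀ = 4.3253e-07 vs Keq = 2.5570e-06 ⇒ Q<K, forward
Step 1:
                    M           L           C           D
  Initial       6.493     0.05222      0.1749      0.3229
  Change     -0.01674     0.03347     0.03347     0.05021
  Equil         6.476     0.08569      0.2084      0.3731
  solve Keq expr → x = 0.01674; check Q = 2.5570e-06
Then add 1.653 M of M.
Step 2:
                    M           L           C           D
  Initial       8.129     0.08569      0.2084      0.3731
  Change    -0.002575    0.005149    0.005149    0.007724
  Equil         8.127     0.09084      0.2135      0.3808
  solve Keq expr → x = 0.002575; check Q = 2.5570e-06
Then add 0.03445 M of C.
Step 3:
                    M           L           C           D
  Initial       8.127     0.09084       0.248      0.3808
  Change     0.003468   -0.006937   -0.006937    -0.01041
  Equil          8.13      0.0839       0.241      0.3704
  solve Keq expr → x = -0.003468; check Q = 2.5570e-06

Direction: reverse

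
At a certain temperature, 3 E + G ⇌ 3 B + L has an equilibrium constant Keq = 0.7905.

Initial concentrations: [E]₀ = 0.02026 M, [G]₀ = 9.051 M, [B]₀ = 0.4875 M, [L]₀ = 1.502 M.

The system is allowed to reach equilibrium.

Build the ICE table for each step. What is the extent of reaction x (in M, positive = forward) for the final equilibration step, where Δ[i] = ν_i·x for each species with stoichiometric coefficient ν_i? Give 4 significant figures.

Q₀ = 2312 vs Keq = 0.7905 ⇒ Q>K, reverse
Step 1:
                   E          G          B          L
  Initial    0.02026      9.051     0.4875      1.502
  Change      0.1673    0.05576    -0.1673   -0.05576
  Equil       0.1875      9.107     0.3202      1.446
  solve Keq expr → x = -0.05576; check Q = 0.7905

x = -0.05576 M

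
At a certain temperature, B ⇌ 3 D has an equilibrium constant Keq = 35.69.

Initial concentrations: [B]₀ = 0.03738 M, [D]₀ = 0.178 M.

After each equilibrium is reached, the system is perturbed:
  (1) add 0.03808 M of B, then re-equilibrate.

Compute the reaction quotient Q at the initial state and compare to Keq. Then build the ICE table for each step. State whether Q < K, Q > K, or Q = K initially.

Q₀ = 0.1509 vs Keq = 35.69 ⇒ Q<K, forward
Step 1:
                  B         D
  Initial   0.03738     0.178
  Change   -0.03671    0.1101
  Equil   6.7022e-04    0.2881
  solve Keq expr → x = 0.03671; check Q = 35.69
Then add 0.03808 M of B.
Step 2:
                  B         D
  Initial   0.03875    0.2881
  Change   -0.03697    0.1109
  Equil     0.00178     0.399
  solve Keq expr → x = 0.03697; check Q = 35.69

Q₀ = 0.1509; Q < K (proceeds forward)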